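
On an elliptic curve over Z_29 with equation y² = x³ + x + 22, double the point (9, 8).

tangent at (9, 8): λ = (3·9² + 1)/(2·8) ≡ 12/16. 16⁻¹ ≡ 20 (mod 29) since 16·20 = 320 ≡ 1, so λ ≡ 12·20 ≡ 8.
  x = λ² - 9 - 9 = 64 - 18 ≡ 17; y = λ·(9 - 17) - 8 ≡ 15. → (17, 15)

(17, 15)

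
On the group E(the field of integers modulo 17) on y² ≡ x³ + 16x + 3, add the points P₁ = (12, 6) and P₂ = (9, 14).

(5, 15)

(12, 6) + (9, 14). λ = (14 - 6)/(9 - 12) ≡ 8/14 mod 17. 14⁻¹ ≡ 11 (mod 17), so λ ≡ 3.
  x = λ² - 12 - 9 = 9 - 21 ≡ 5; y = λ·(12 - 5) - 6 ≡ 15. → (5, 15)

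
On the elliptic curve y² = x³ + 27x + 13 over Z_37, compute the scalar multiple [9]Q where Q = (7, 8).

Repeated addition: build up to 9Q.
2Q: tangent at (7, 8): λ = (3·7² + 27)/(2·8) ≡ 26/16. 16⁻¹ ≡ 7 (mod 37), so λ ≡ 26·7 ≡ 34.
  x = λ² - 7 - 7 = 1156 - 14 ≡ 32; y = λ·(7 - 32) - 8 ≡ 30. → (32, 30)
3Q: (32, 30) + (7, 8). λ = (8 - 30)/(7 - 32) ≡ 15/12 mod 37. 12⁻¹ ≡ 34 (mod 37), so λ ≡ 29.
  x = λ² - 32 - 7 = 841 - 39 ≡ 25; y = λ·(32 - 25) - 30 ≡ 25. → (25, 25)
4Q: (25, 25) + (7, 8). λ = (8 - 25)/(7 - 25) ≡ 20/19 mod 37. 19⁻¹ ≡ 2 (mod 37), so λ ≡ 3.
  x = λ² - 25 - 7 = 9 - 32 ≡ 14; y = λ·(25 - 14) - 25 ≡ 8. → (14, 8)
5Q: (14, 8) + (7, 8). λ = (8 - 8)/(7 - 14) ≡ 0/30 mod 37. 30⁻¹ ≡ 21 (mod 37), so λ ≡ 0.
  x = λ² - 14 - 7 = 0 - 21 ≡ 16; y = λ·(14 - 16) - 8 ≡ 29. → (16, 29)
6Q: (16, 29) + (7, 8). λ = (8 - 29)/(7 - 16) ≡ 16/28 mod 37. 28⁻¹ ≡ 4 (mod 37), so λ ≡ 27.
  x = λ² - 16 - 7 = 729 - 23 ≡ 3; y = λ·(16 - 3) - 29 ≡ 26. → (3, 26)
7Q: (3, 26) + (7, 8). λ = (8 - 26)/(7 - 3) ≡ 19/4 mod 37. 4⁻¹ ≡ 28 (mod 37), so λ ≡ 14.
  x = λ² - 3 - 7 = 196 - 10 ≡ 1; y = λ·(3 - 1) - 26 ≡ 2. → (1, 2)
8Q: (1, 2) + (7, 8). λ = (8 - 2)/(7 - 1) ≡ 6/6 mod 37. 6⁻¹ ≡ 31 (mod 37), so λ ≡ 1.
  x = λ² - 1 - 7 = 1 - 8 ≡ 30; y = λ·(1 - 30) - 2 ≡ 6. → (30, 6)
9Q: (30, 6) + (7, 8). λ = (8 - 6)/(7 - 30) ≡ 2/14 mod 37. 14⁻¹ ≡ 8 (mod 37) since 14·8 = 112 ≡ 1, so λ ≡ 16.
  x = λ² - 30 - 7 = 256 - 37 ≡ 34; y = λ·(30 - 34) - 6 ≡ 4. → (34, 4)

(34, 4)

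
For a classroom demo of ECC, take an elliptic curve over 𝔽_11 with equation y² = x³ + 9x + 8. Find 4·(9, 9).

Write Q = (9, 9).
Double-and-add on 4 = (100)₂. Start with Q = (9, 9) for the leading 1-bit.
double: tangent at (9, 9): λ = (3·9² + 9)/(2·9) ≡ 10/7. 7⁻¹ ≡ 8 (mod 11), so λ ≡ 10·8 ≡ 3.
  x = λ² - 9 - 9 = 9 - 18 ≡ 2; y = λ·(9 - 2) - 9 ≡ 1. → (2, 1)
double: tangent at (2, 1): λ = (3·2² + 9)/(2·1) ≡ 10/2. 2⁻¹ ≡ 6 (mod 11) since 2·6 = 12 ≡ 1, so λ ≡ 10·6 ≡ 5.
  x = λ² - 2 - 2 = 25 - 4 ≡ 10; y = λ·(2 - 10) - 1 ≡ 3. → (10, 3)

(10, 3)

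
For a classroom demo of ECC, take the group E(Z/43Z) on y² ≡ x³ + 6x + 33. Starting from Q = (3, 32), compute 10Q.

(29, 0)

Repeated addition: build up to 10Q.
2Q: tangent at (3, 32): λ = (3·3² + 6)/(2·32) ≡ 33/21. 21⁻¹ ≡ 41 (mod 43), so λ ≡ 33·41 ≡ 20.
  x = λ² - 3 - 3 = 400 - 6 ≡ 7; y = λ·(3 - 7) - 32 ≡ 17. → (7, 17)
3Q: (7, 17) + (3, 32). λ = (32 - 17)/(3 - 7) ≡ 15/39 mod 43. 39⁻¹ ≡ 32 (mod 43), so λ ≡ 7.
  x = λ² - 7 - 3 = 49 - 10 ≡ 39; y = λ·(7 - 39) - 17 ≡ 17. → (39, 17)
4Q: (39, 17) + (3, 32). λ = (32 - 17)/(3 - 39) ≡ 15/7 mod 43. 7⁻¹ ≡ 37 (mod 43) since 7·37 = 259 ≡ 1, so λ ≡ 39.
  x = λ² - 39 - 3 = 1521 - 42 ≡ 17; y = λ·(39 - 17) - 17 ≡ 24. → (17, 24)
5Q: (17, 24) + (3, 32). λ = (32 - 24)/(3 - 17) ≡ 8/29 mod 43. 29⁻¹ ≡ 3 (mod 43) since 29·3 = 87 ≡ 1, so λ ≡ 24.
  x = λ² - 17 - 3 = 576 - 20 ≡ 40; y = λ·(17 - 40) - 24 ≡ 26. → (40, 26)
6Q: (40, 26) + (3, 32). λ = (32 - 26)/(3 - 40) ≡ 6/6 mod 43. 6⁻¹ ≡ 36 (mod 43), so λ ≡ 1.
  x = λ² - 40 - 3 = 1 - 43 ≡ 1; y = λ·(40 - 1) - 26 ≡ 13. → (1, 13)
7Q: (1, 13) + (3, 32). λ = (32 - 13)/(3 - 1) ≡ 19/2 mod 43. 2⁻¹ ≡ 22 (mod 43), so λ ≡ 31.
  x = λ² - 1 - 3 = 961 - 4 ≡ 11; y = λ·(1 - 11) - 13 ≡ 21. → (11, 21)
8Q: (11, 21) + (3, 32). λ = (32 - 21)/(3 - 11) ≡ 11/35 mod 43. 35⁻¹ ≡ 16 (mod 43), so λ ≡ 4.
  x = λ² - 11 - 3 = 16 - 14 ≡ 2; y = λ·(11 - 2) - 21 ≡ 15. → (2, 15)
9Q: (2, 15) + (3, 32). λ = (32 - 15)/(3 - 2) ≡ 17/1 mod 43. 1⁻¹ ≡ 1 (mod 43) since 1·1 = 1 ≡ 1, so λ ≡ 17.
  x = λ² - 2 - 3 = 289 - 5 ≡ 26; y = λ·(2 - 26) - 15 ≡ 7. → (26, 7)
10Q: (26, 7) + (3, 32). λ = (32 - 7)/(3 - 26) ≡ 25/20 mod 43. 20⁻¹ ≡ 28 (mod 43), so λ ≡ 12.
  x = λ² - 26 - 3 = 144 - 29 ≡ 29; y = λ·(26 - 29) - 7 ≡ 0. → (29, 0)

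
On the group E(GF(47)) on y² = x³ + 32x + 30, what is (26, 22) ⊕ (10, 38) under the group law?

(26, 22) + (10, 38). λ = (38 - 22)/(10 - 26) ≡ 16/31 mod 47. 31⁻¹ ≡ 44 (mod 47) since 31·44 = 1364 ≡ 1, so λ ≡ 46.
  x = λ² - 26 - 10 = 2116 - 36 ≡ 12; y = λ·(26 - 12) - 22 ≡ 11. → (12, 11)

(12, 11)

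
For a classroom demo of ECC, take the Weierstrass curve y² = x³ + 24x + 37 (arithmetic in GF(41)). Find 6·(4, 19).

(38, 15)

Write Q = (4, 19).
Double-and-add on 6 = (110)₂. Start with Q = (4, 19) for the leading 1-bit.
double: tangent at (4, 19): λ = (3·4² + 24)/(2·19) ≡ 31/38. 38⁻¹ ≡ 27 (mod 41) since 38·27 = 1026 ≡ 1, so λ ≡ 31·27 ≡ 17.
  x = λ² - 4 - 4 = 289 - 8 ≡ 35; y = λ·(4 - 35) - 19 ≡ 28. → (35, 28)
add Q: (35, 28) + (4, 19). λ = (19 - 28)/(4 - 35) ≡ 32/10 mod 41. 10⁻¹ ≡ 37 (mod 41), so λ ≡ 36.
  x = λ² - 35 - 4 = 1296 - 39 ≡ 27; y = λ·(35 - 27) - 28 ≡ 14. → (27, 14)
double: tangent at (27, 14): λ = (3·27² + 24)/(2·14) ≡ 38/28. 28⁻¹ ≡ 22 (mod 41) since 28·22 = 616 ≡ 1, so λ ≡ 38·22 ≡ 16.
  x = λ² - 27 - 27 = 256 - 54 ≡ 38; y = λ·(27 - 38) - 14 ≡ 15. → (38, 15)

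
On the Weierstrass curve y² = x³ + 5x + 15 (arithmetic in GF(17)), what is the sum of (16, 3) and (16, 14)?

O

The two points share x = 16 and their y-coordinates satisfy 3 + 14 ≡ 0 (mod 17), so they are inverses. Their sum is the point at infinity.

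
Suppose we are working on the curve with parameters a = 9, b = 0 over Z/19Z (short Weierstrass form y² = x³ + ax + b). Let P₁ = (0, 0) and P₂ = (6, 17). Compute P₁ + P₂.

(11, 10)

(0, 0) + (6, 17). λ = (17 - 0)/(6 - 0) ≡ 17/6 mod 19. 6⁻¹ ≡ 16 (mod 19) since 6·16 = 96 ≡ 1, so λ ≡ 6.
  x = λ² - 0 - 6 = 36 - 6 ≡ 11; y = λ·(0 - 11) - 0 ≡ 10. → (11, 10)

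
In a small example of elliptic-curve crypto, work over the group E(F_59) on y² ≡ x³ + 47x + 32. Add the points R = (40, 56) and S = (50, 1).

(40, 56) + (50, 1). λ = (1 - 56)/(50 - 40) ≡ 4/10 mod 59. 10⁻¹ ≡ 6 (mod 59) since 10·6 = 60 ≡ 1, so λ ≡ 24.
  x = λ² - 40 - 50 = 576 - 90 ≡ 14; y = λ·(40 - 14) - 56 ≡ 37. → (14, 37)

(14, 37)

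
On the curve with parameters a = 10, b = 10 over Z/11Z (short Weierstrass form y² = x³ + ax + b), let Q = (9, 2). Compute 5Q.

(4, 2)

Repeated addition: build up to 5Q.
2Q: tangent at (9, 2): λ = (3·9² + 10)/(2·2) ≡ 0/4. 4⁻¹ ≡ 3 (mod 11) since 4·3 = 12 ≡ 1, so λ ≡ 0·3 ≡ 0.
  x = λ² - 9 - 9 = 0 - 18 ≡ 4; y = λ·(9 - 4) - 2 ≡ 9. → (4, 9)
3Q: (4, 9) + (9, 2). λ = (2 - 9)/(9 - 4) ≡ 4/5 mod 11. 5⁻¹ ≡ 9 (mod 11) since 5·9 = 45 ≡ 1, so λ ≡ 3.
  x = λ² - 4 - 9 = 9 - 13 ≡ 7; y = λ·(4 - 7) - 9 ≡ 4. → (7, 4)
4Q: (7, 4) + (9, 2). λ = (2 - 4)/(9 - 7) ≡ 9/2 mod 11. 2⁻¹ ≡ 6 (mod 11), so λ ≡ 10.
  x = λ² - 7 - 9 = 100 - 16 ≡ 7; y = λ·(7 - 7) - 4 ≡ 7. → (7, 7)
5Q: (7, 7) + (9, 2). λ = (2 - 7)/(9 - 7) ≡ 6/2 mod 11. 2⁻¹ ≡ 6 (mod 11) since 2·6 = 12 ≡ 1, so λ ≡ 3.
  x = λ² - 7 - 9 = 9 - 16 ≡ 4; y = λ·(7 - 4) - 7 ≡ 2. → (4, 2)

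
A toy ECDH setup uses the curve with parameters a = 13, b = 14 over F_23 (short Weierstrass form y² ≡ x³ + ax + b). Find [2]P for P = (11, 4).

tangent at (11, 4): λ = (3·11² + 13)/(2·4) ≡ 8/8. 8⁻¹ ≡ 3 (mod 23), so λ ≡ 8·3 ≡ 1.
  x = λ² - 11 - 11 = 1 - 22 ≡ 2; y = λ·(11 - 2) - 4 ≡ 5. → (2, 5)

(2, 5)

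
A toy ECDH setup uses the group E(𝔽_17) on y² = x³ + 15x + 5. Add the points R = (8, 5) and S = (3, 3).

(15, 16)

(8, 5) + (3, 3). λ = (3 - 5)/(3 - 8) ≡ 15/12 mod 17. 12⁻¹ ≡ 10 (mod 17), so λ ≡ 14.
  x = λ² - 8 - 3 = 196 - 11 ≡ 15; y = λ·(8 - 15) - 5 ≡ 16. → (15, 16)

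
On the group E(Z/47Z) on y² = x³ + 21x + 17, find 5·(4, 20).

(21, 32)

Write G = (4, 20).
Double-and-add on 5 = (101)₂. Start with G = (4, 20) for the leading 1-bit.
double: tangent at (4, 20): λ = (3·4² + 21)/(2·20) ≡ 22/40. 40⁻¹ ≡ 20 (mod 47), so λ ≡ 22·20 ≡ 17.
  x = λ² - 4 - 4 = 289 - 8 ≡ 46; y = λ·(4 - 46) - 20 ≡ 18. → (46, 18)
double: tangent at (46, 18): λ = (3·46² + 21)/(2·18) ≡ 24/36. 36⁻¹ ≡ 17 (mod 47), so λ ≡ 24·17 ≡ 32.
  x = λ² - 46 - 46 = 1024 - 92 ≡ 39; y = λ·(46 - 39) - 18 ≡ 18. → (39, 18)
add G: (39, 18) + (4, 20). λ = (20 - 18)/(4 - 39) ≡ 2/12 mod 47. 12⁻¹ ≡ 4 (mod 47) since 12·4 = 48 ≡ 1, so λ ≡ 8.
  x = λ² - 39 - 4 = 64 - 43 ≡ 21; y = λ·(39 - 21) - 18 ≡ 32. → (21, 32)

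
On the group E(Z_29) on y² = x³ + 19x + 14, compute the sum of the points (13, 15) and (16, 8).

(13, 15) + (16, 8). λ = (8 - 15)/(16 - 13) ≡ 22/3 mod 29. 3⁻¹ ≡ 10 (mod 29) since 3·10 = 30 ≡ 1, so λ ≡ 17.
  x = λ² - 13 - 16 = 289 - 29 ≡ 28; y = λ·(13 - 28) - 15 ≡ 20. → (28, 20)

(28, 20)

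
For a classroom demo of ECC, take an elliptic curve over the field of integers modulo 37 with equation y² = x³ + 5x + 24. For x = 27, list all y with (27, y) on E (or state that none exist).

11, 26

x³ + 5x + 24 = 19842 ≡ 10 (mod 37).
Square roots of 10 mod 37: 11 and 26 (since 11² = 121 ≡ 10).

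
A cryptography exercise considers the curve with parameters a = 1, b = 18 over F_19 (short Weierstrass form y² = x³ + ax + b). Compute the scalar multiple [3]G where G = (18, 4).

(1, 18)

Repeated addition: build up to 3G.
2G: tangent at (18, 4): λ = (3·18² + 1)/(2·4) ≡ 4/8. 8⁻¹ ≡ 12 (mod 19) since 8·12 = 96 ≡ 1, so λ ≡ 4·12 ≡ 10.
  x = λ² - 18 - 18 = 100 - 36 ≡ 7; y = λ·(18 - 7) - 4 ≡ 11. → (7, 11)
3G: (7, 11) + (18, 4). λ = (4 - 11)/(18 - 7) ≡ 12/11 mod 19. 11⁻¹ ≡ 7 (mod 19), so λ ≡ 8.
  x = λ² - 7 - 18 = 64 - 25 ≡ 1; y = λ·(7 - 1) - 11 ≡ 18. → (1, 18)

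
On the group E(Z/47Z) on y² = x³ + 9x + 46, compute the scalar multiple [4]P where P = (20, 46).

Double-and-add on 4 = (100)₂. Start with P = (20, 46) for the leading 1-bit.
double: tangent at (20, 46): λ = (3·20² + 9)/(2·46) ≡ 34/45. 45⁻¹ ≡ 23 (mod 47), so λ ≡ 34·23 ≡ 30.
  x = λ² - 20 - 20 = 900 - 40 ≡ 14; y = λ·(20 - 14) - 46 ≡ 40. → (14, 40)
double: tangent at (14, 40): λ = (3·14² + 9)/(2·40) ≡ 33/33. 33⁻¹ ≡ 10 (mod 47), so λ ≡ 33·10 ≡ 1.
  x = λ² - 14 - 14 = 1 - 28 ≡ 20; y = λ·(14 - 20) - 40 ≡ 1. → (20, 1)

(20, 1)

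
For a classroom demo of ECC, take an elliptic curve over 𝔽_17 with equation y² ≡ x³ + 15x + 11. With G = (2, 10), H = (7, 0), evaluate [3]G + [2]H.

First 3G:
Repeated addition: build up to 3G.
2G: tangent at (2, 10): λ = (3·2² + 15)/(2·10) ≡ 10/3. 3⁻¹ ≡ 6 (mod 17), so λ ≡ 10·6 ≡ 9.
  x = λ² - 2 - 2 = 81 - 4 ≡ 9; y = λ·(2 - 9) - 10 ≡ 12. → (9, 12)
3G: (9, 12) + (2, 10). λ = (10 - 12)/(2 - 9) ≡ 15/10 mod 17. 10⁻¹ ≡ 12 (mod 17) since 10·12 = 120 ≡ 1, so λ ≡ 10.
  x = λ² - 9 - 2 = 100 - 11 ≡ 4; y = λ·(9 - 4) - 12 ≡ 4. → (4, 4)
3G = (4, 4).
Next 2H:
Repeated addition: build up to 2H.
2H: (7, 0) + (7, 0): same x and y₁ ≡ -y₂, so the sum is O.
2H = O.
Finally 3G + 2H:
(4, 4) + O = (4, 4) (identity).

(4, 4)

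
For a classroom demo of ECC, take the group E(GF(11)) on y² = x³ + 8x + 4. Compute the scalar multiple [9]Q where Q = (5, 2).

Double-and-add on 9 = (1001)₂. Start with Q = (5, 2) for the leading 1-bit.
double: tangent at (5, 2): λ = (3·5² + 8)/(2·2) ≡ 6/4. 4⁻¹ ≡ 3 (mod 11) since 4·3 = 12 ≡ 1, so λ ≡ 6·3 ≡ 7.
  x = λ² - 5 - 5 = 49 - 10 ≡ 6; y = λ·(5 - 6) - 2 ≡ 2. → (6, 2)
double: tangent at (6, 2): λ = (3·6² + 8)/(2·2) ≡ 6/4. 4⁻¹ ≡ 3 (mod 11) since 4·3 = 12 ≡ 1, so λ ≡ 6·3 ≡ 7.
  x = λ² - 6 - 6 = 49 - 12 ≡ 4; y = λ·(6 - 4) - 2 ≡ 1. → (4, 1)
double: tangent at (4, 1): λ = (3·4² + 8)/(2·1) ≡ 1/2. 2⁻¹ ≡ 6 (mod 11) since 2·6 = 12 ≡ 1, so λ ≡ 1·6 ≡ 6.
  x = λ² - 4 - 4 = 36 - 8 ≡ 6; y = λ·(4 - 6) - 1 ≡ 9. → (6, 9)
add Q: (6, 9) + (5, 2). λ = (2 - 9)/(5 - 6) ≡ 4/10 mod 11. 10⁻¹ ≡ 10 (mod 11), so λ ≡ 7.
  x = λ² - 6 - 5 = 49 - 11 ≡ 5; y = λ·(6 - 5) - 9 ≡ 9. → (5, 9)

(5, 9)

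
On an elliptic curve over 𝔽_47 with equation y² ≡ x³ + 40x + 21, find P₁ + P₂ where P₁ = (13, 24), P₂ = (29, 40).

(13, 24) + (29, 40). λ = (40 - 24)/(29 - 13) ≡ 16/16 mod 47. 16⁻¹ ≡ 3 (mod 47) since 16·3 = 48 ≡ 1, so λ ≡ 1.
  x = λ² - 13 - 29 = 1 - 42 ≡ 6; y = λ·(13 - 6) - 24 ≡ 30. → (6, 30)

(6, 30)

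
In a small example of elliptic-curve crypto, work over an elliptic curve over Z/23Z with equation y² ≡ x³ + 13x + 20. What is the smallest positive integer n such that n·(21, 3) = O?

10

2P: tangent at (21, 3): λ = (3·21² + 13)/(2·3) ≡ 2/6. 6⁻¹ ≡ 4 (mod 23) since 6·4 = 24 ≡ 1, so λ ≡ 2·4 ≡ 8.
  x = λ² - 21 - 21 = 64 - 42 ≡ 22; y = λ·(21 - 22) - 3 ≡ 12. → (22, 12)
3P: (22, 12) + (21, 3). λ = (3 - 12)/(21 - 22) ≡ 14/22 mod 23. 22⁻¹ ≡ 22 (mod 23) since 22·22 = 484 ≡ 1, so λ ≡ 9.
  x = λ² - 22 - 21 = 81 - 43 ≡ 15; y = λ·(22 - 15) - 12 ≡ 5. → (15, 5)
4P: (15, 5) + (21, 3). λ = (3 - 5)/(21 - 15) ≡ 21/6 mod 23. 6⁻¹ ≡ 4 (mod 23) since 6·4 = 24 ≡ 1, so λ ≡ 15.
  x = λ² - 15 - 21 = 225 - 36 ≡ 5; y = λ·(15 - 5) - 5 ≡ 7. → (5, 7)
5P: (5, 7) + (21, 3). λ = (3 - 7)/(21 - 5) ≡ 19/16 mod 23. 16⁻¹ ≡ 13 (mod 23), so λ ≡ 17.
  x = λ² - 5 - 21 = 289 - 26 ≡ 10; y = λ·(5 - 10) - 7 ≡ 0. → (10, 0)
6P: (10, 0) + (21, 3). λ = (3 - 0)/(21 - 10) ≡ 3/11 mod 23. 11⁻¹ ≡ 21 (mod 23), so λ ≡ 17.
  x = λ² - 10 - 21 = 289 - 31 ≡ 5; y = λ·(10 - 5) - 0 ≡ 16. → (5, 16)
7P: (5, 16) + (21, 3). λ = (3 - 16)/(21 - 5) ≡ 10/16 mod 23. 16⁻¹ ≡ 13 (mod 23) since 16·13 = 208 ≡ 1, so λ ≡ 15.
  x = λ² - 5 - 21 = 225 - 26 ≡ 15; y = λ·(5 - 15) - 16 ≡ 18. → (15, 18)
8P: (15, 18) + (21, 3). λ = (3 - 18)/(21 - 15) ≡ 8/6 mod 23. 6⁻¹ ≡ 4 (mod 23), so λ ≡ 9.
  x = λ² - 15 - 21 = 81 - 36 ≡ 22; y = λ·(15 - 22) - 18 ≡ 11. → (22, 11)
9P: (22, 11) + (21, 3). λ = (3 - 11)/(21 - 22) ≡ 15/22 mod 23. 22⁻¹ ≡ 22 (mod 23) since 22·22 = 484 ≡ 1, so λ ≡ 8.
  x = λ² - 22 - 21 = 64 - 43 ≡ 21; y = λ·(22 - 21) - 11 ≡ 20. → (21, 20)
10P: (21, 20) + (21, 3): same x and y₁ ≡ -y₂, so the sum is O.
10P = O, so the order is 10.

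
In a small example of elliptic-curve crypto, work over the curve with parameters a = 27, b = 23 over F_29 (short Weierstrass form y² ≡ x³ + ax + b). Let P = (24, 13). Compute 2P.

tangent at (24, 13): λ = (3·24² + 27)/(2·13) ≡ 15/26. 26⁻¹ ≡ 19 (mod 29) since 26·19 = 494 ≡ 1, so λ ≡ 15·19 ≡ 24.
  x = λ² - 24 - 24 = 576 - 48 ≡ 6; y = λ·(24 - 6) - 13 ≡ 13. → (6, 13)

(6, 13)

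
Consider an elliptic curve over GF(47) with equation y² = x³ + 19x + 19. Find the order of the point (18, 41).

10

2P: tangent at (18, 41): λ = (3·18² + 19)/(2·41) ≡ 4/35. 35⁻¹ ≡ 43 (mod 47), so λ ≡ 4·43 ≡ 31.
  x = λ² - 18 - 18 = 961 - 36 ≡ 32; y = λ·(18 - 32) - 41 ≡ 42. → (32, 42)
3P: (32, 42) + (18, 41). λ = (41 - 42)/(18 - 32) ≡ 46/33 mod 47. 33⁻¹ ≡ 10 (mod 47), so λ ≡ 37.
  x = λ² - 32 - 18 = 1369 - 50 ≡ 3; y = λ·(32 - 3) - 42 ≡ 44. → (3, 44)
4P: (3, 44) + (18, 41). λ = (41 - 44)/(18 - 3) ≡ 44/15 mod 47. 15⁻¹ ≡ 22 (mod 47), so λ ≡ 28.
  x = λ² - 3 - 18 = 784 - 21 ≡ 11; y = λ·(3 - 11) - 44 ≡ 14. → (11, 14)
5P: (11, 14) + (18, 41). λ = (41 - 14)/(18 - 11) ≡ 27/7 mod 47. 7⁻¹ ≡ 27 (mod 47) since 7·27 = 189 ≡ 1, so λ ≡ 24.
  x = λ² - 11 - 18 = 576 - 29 ≡ 30; y = λ·(11 - 30) - 14 ≡ 0. → (30, 0)
6P: (30, 0) + (18, 41). λ = (41 - 0)/(18 - 30) ≡ 41/35 mod 47. 35⁻¹ ≡ 43 (mod 47), so λ ≡ 24.
  x = λ² - 30 - 18 = 576 - 48 ≡ 11; y = λ·(30 - 11) - 0 ≡ 33. → (11, 33)
7P: (11, 33) + (18, 41). λ = (41 - 33)/(18 - 11) ≡ 8/7 mod 47. 7⁻¹ ≡ 27 (mod 47) since 7·27 = 189 ≡ 1, so λ ≡ 28.
  x = λ² - 11 - 18 = 784 - 29 ≡ 3; y = λ·(11 - 3) - 33 ≡ 3. → (3, 3)
8P: (3, 3) + (18, 41). λ = (41 - 3)/(18 - 3) ≡ 38/15 mod 47. 15⁻¹ ≡ 22 (mod 47), so λ ≡ 37.
  x = λ² - 3 - 18 = 1369 - 21 ≡ 32; y = λ·(3 - 32) - 3 ≡ 5. → (32, 5)
9P: (32, 5) + (18, 41). λ = (41 - 5)/(18 - 32) ≡ 36/33 mod 47. 33⁻¹ ≡ 10 (mod 47), so λ ≡ 31.
  x = λ² - 32 - 18 = 961 - 50 ≡ 18; y = λ·(32 - 18) - 5 ≡ 6. → (18, 6)
10P: (18, 6) + (18, 41): same x and y₁ ≡ -y₂, so the sum is ∞.
10P = ∞, so the order is 10.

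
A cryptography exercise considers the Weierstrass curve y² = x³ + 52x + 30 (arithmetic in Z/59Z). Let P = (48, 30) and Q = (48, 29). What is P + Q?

The two points share x = 48 and their y-coordinates satisfy 30 + 29 ≡ 0 (mod 59), so they are inverses. Their sum is O.

O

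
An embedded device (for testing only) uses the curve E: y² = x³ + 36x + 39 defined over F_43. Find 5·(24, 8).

(35, 20)

Write Q = (24, 8).
Double-and-add on 5 = (101)₂. Start with Q = (24, 8) for the leading 1-bit.
double: tangent at (24, 8): λ = (3·24² + 36)/(2·8) ≡ 1/16. 16⁻¹ ≡ 35 (mod 43), so λ ≡ 1·35 ≡ 35.
  x = λ² - 24 - 24 = 1225 - 48 ≡ 16; y = λ·(24 - 16) - 8 ≡ 14. → (16, 14)
double: tangent at (16, 14): λ = (3·16² + 36)/(2·14) ≡ 30/28. 28⁻¹ ≡ 20 (mod 43) since 28·20 = 560 ≡ 1, so λ ≡ 30·20 ≡ 41.
  x = λ² - 16 - 16 = 1681 - 32 ≡ 15; y = λ·(16 - 15) - 14 ≡ 27. → (15, 27)
add Q: (15, 27) + (24, 8). λ = (8 - 27)/(24 - 15) ≡ 24/9 mod 43. 9⁻¹ ≡ 24 (mod 43), so λ ≡ 17.
  x = λ² - 15 - 24 = 289 - 39 ≡ 35; y = λ·(15 - 35) - 27 ≡ 20. → (35, 20)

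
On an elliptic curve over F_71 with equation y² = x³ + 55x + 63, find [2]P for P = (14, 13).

(30, 61)

tangent at (14, 13): λ = (3·14² + 55)/(2·13) ≡ 4/26. 26⁻¹ ≡ 41 (mod 71), so λ ≡ 4·41 ≡ 22.
  x = λ² - 14 - 14 = 484 - 28 ≡ 30; y = λ·(14 - 30) - 13 ≡ 61. → (30, 61)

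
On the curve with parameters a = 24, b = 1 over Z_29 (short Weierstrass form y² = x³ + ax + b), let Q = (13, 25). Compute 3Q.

(21, 14)

Repeated addition: build up to 3Q.
2Q: tangent at (13, 25): λ = (3·13² + 24)/(2·25) ≡ 9/21. 21⁻¹ ≡ 18 (mod 29), so λ ≡ 9·18 ≡ 17.
  x = λ² - 13 - 13 = 289 - 26 ≡ 2; y = λ·(13 - 2) - 25 ≡ 17. → (2, 17)
3Q: (2, 17) + (13, 25). λ = (25 - 17)/(13 - 2) ≡ 8/11 mod 29. 11⁻¹ ≡ 8 (mod 29), so λ ≡ 6.
  x = λ² - 2 - 13 = 36 - 15 ≡ 21; y = λ·(2 - 21) - 17 ≡ 14. → (21, 14)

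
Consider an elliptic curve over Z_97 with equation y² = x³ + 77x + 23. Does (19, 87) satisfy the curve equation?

y² = 87² ≡ 3; x³ + 77x + 23 = 8345 ≡ 3 (mod 97). 3 = 3.

yes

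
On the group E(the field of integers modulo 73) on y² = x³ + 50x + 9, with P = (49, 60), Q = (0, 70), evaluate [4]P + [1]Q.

(48, 56)

First 4P:
Repeated addition: build up to 4P.
2P: tangent at (49, 60): λ = (3·49² + 50)/(2·60) ≡ 26/47. 47⁻¹ ≡ 14 (mod 73), so λ ≡ 26·14 ≡ 72.
  x = λ² - 49 - 49 = 5184 - 98 ≡ 49; y = λ·(49 - 49) - 60 ≡ 13. → (49, 13)
3P: (49, 13) + (49, 60): same x and y₁ ≡ -y₂, so the sum is ∞.
4P: ∞ + (49, 60) = (49, 60) (identity).
4P = (49, 60).
Finally 4P + Q:
(49, 60) + (0, 70). λ = (70 - 60)/(0 - 49) ≡ 10/24 mod 73. 24⁻¹ ≡ 70 (mod 73), so λ ≡ 43.
  x = λ² - 49 - 0 = 1849 - 49 ≡ 48; y = λ·(49 - 48) - 60 ≡ 56. → (48, 56)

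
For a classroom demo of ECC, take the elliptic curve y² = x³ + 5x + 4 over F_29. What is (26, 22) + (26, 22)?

(13, 27)

tangent at (26, 22): λ = (3·26² + 5)/(2·22) ≡ 3/15. 15⁻¹ ≡ 2 (mod 29) since 15·2 = 30 ≡ 1, so λ ≡ 3·2 ≡ 6.
  x = λ² - 26 - 26 = 36 - 52 ≡ 13; y = λ·(26 - 13) - 22 ≡ 27. → (13, 27)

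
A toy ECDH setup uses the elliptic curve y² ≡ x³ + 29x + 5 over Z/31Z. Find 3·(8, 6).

Write G = (8, 6).
Repeated addition: build up to 3G.
2G: tangent at (8, 6): λ = (3·8² + 29)/(2·6) ≡ 4/12. 12⁻¹ ≡ 13 (mod 31), so λ ≡ 4·13 ≡ 21.
  x = λ² - 8 - 8 = 441 - 16 ≡ 22; y = λ·(8 - 22) - 6 ≡ 10. → (22, 10)
3G: (22, 10) + (8, 6). λ = (6 - 10)/(8 - 22) ≡ 27/17 mod 31. 17⁻¹ ≡ 11 (mod 31), so λ ≡ 18.
  x = λ² - 22 - 8 = 324 - 30 ≡ 15; y = λ·(22 - 15) - 10 ≡ 23. → (15, 23)

(15, 23)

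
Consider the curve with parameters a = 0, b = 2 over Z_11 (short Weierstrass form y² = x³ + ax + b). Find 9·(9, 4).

O

Write Q = (9, 4).
Double-and-add on 9 = (1001)₂. Start with Q = (9, 4) for the leading 1-bit.
double: tangent at (9, 4): λ = (3·9² + 0)/(2·4) ≡ 1/8. 8⁻¹ ≡ 7 (mod 11), so λ ≡ 1·7 ≡ 7.
  x = λ² - 9 - 9 = 49 - 18 ≡ 9; y = λ·(9 - 9) - 4 ≡ 7. → (9, 7)
double: tangent at (9, 7): λ = (3·9² + 0)/(2·7) ≡ 1/3. 3⁻¹ ≡ 4 (mod 11), so λ ≡ 1·4 ≡ 4.
  x = λ² - 9 - 9 = 16 - 18 ≡ 9; y = λ·(9 - 9) - 7 ≡ 4. → (9, 4)
double: tangent at (9, 4): λ = (3·9² + 0)/(2·4) ≡ 1/8. 8⁻¹ ≡ 7 (mod 11) since 8·7 = 56 ≡ 1, so λ ≡ 1·7 ≡ 7.
  x = λ² - 9 - 9 = 49 - 18 ≡ 9; y = λ·(9 - 9) - 4 ≡ 7. → (9, 7)
add Q: (9, 7) + (9, 4): same x and y₁ ≡ -y₂, so the sum is ∞.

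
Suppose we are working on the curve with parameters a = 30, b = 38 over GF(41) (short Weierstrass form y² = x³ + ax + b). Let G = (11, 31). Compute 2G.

(27, 21)

tangent at (11, 31): λ = (3·11² + 30)/(2·31) ≡ 24/21. 21⁻¹ ≡ 2 (mod 41), so λ ≡ 24·2 ≡ 7.
  x = λ² - 11 - 11 = 49 - 22 ≡ 27; y = λ·(11 - 27) - 31 ≡ 21. → (27, 21)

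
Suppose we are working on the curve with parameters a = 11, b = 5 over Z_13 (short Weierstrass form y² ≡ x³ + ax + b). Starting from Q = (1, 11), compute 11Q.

Repeated addition: build up to 11Q.
2Q: tangent at (1, 11): λ = (3·1² + 11)/(2·11) ≡ 1/9. 9⁻¹ ≡ 3 (mod 13) since 9·3 = 27 ≡ 1, so λ ≡ 1·3 ≡ 3.
  x = λ² - 1 - 1 = 9 - 2 ≡ 7; y = λ·(1 - 7) - 11 ≡ 10. → (7, 10)
3Q: (7, 10) + (1, 11). λ = (11 - 10)/(1 - 7) ≡ 1/7 mod 13. 7⁻¹ ≡ 2 (mod 13), so λ ≡ 2.
  x = λ² - 7 - 1 = 4 - 8 ≡ 9; y = λ·(7 - 9) - 10 ≡ 12. → (9, 12)
4Q: (9, 12) + (1, 11). λ = (11 - 12)/(1 - 9) ≡ 12/5 mod 13. 5⁻¹ ≡ 8 (mod 13), so λ ≡ 5.
  x = λ² - 9 - 1 = 25 - 10 ≡ 2; y = λ·(9 - 2) - 12 ≡ 10. → (2, 10)
5Q: (2, 10) + (1, 11). λ = (11 - 10)/(1 - 2) ≡ 1/12 mod 13. 12⁻¹ ≡ 12 (mod 13), so λ ≡ 12.
  x = λ² - 2 - 1 = 144 - 3 ≡ 11; y = λ·(2 - 11) - 10 ≡ 12. → (11, 12)
6Q: (11, 12) + (1, 11). λ = (11 - 12)/(1 - 11) ≡ 12/3 mod 13. 3⁻¹ ≡ 9 (mod 13) since 3·9 = 27 ≡ 1, so λ ≡ 4.
  x = λ² - 11 - 1 = 16 - 12 ≡ 4; y = λ·(11 - 4) - 12 ≡ 3. → (4, 3)
7Q: (4, 3) + (1, 11). λ = (11 - 3)/(1 - 4) ≡ 8/10 mod 13. 10⁻¹ ≡ 4 (mod 13) since 10·4 = 40 ≡ 1, so λ ≡ 6.
  x = λ² - 4 - 1 = 36 - 5 ≡ 5; y = λ·(4 - 5) - 3 ≡ 4. → (5, 4)
8Q: (5, 4) + (1, 11). λ = (11 - 4)/(1 - 5) ≡ 7/9 mod 13. 9⁻¹ ≡ 3 (mod 13), so λ ≡ 8.
  x = λ² - 5 - 1 = 64 - 6 ≡ 6; y = λ·(5 - 6) - 4 ≡ 1. → (6, 1)
9Q: (6, 1) + (1, 11). λ = (11 - 1)/(1 - 6) ≡ 10/8 mod 13. 8⁻¹ ≡ 5 (mod 13), so λ ≡ 11.
  x = λ² - 6 - 1 = 121 - 7 ≡ 10; y = λ·(6 - 10) - 1 ≡ 7. → (10, 7)
10Q: (10, 7) + (1, 11). λ = (11 - 7)/(1 - 10) ≡ 4/4 mod 13. 4⁻¹ ≡ 10 (mod 13), so λ ≡ 1.
  x = λ² - 10 - 1 = 1 - 11 ≡ 3; y = λ·(10 - 3) - 7 ≡ 0. → (3, 0)
11Q: (3, 0) + (1, 11). λ = (11 - 0)/(1 - 3) ≡ 11/11 mod 13. 11⁻¹ ≡ 6 (mod 13), so λ ≡ 1.
  x = λ² - 3 - 1 = 1 - 4 ≡ 10; y = λ·(3 - 10) - 0 ≡ 6. → (10, 6)

(10, 6)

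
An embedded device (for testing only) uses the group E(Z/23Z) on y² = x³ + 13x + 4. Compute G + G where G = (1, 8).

tangent at (1, 8): λ = (3·1² + 13)/(2·8) ≡ 16/16. 16⁻¹ ≡ 13 (mod 23), so λ ≡ 16·13 ≡ 1.
  x = λ² - 1 - 1 = 1 - 2 ≡ 22; y = λ·(1 - 22) - 8 ≡ 17. → (22, 17)

(22, 17)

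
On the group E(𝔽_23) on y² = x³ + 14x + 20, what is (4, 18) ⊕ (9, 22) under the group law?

(18, 3)

(4, 18) + (9, 22). λ = (22 - 18)/(9 - 4) ≡ 4/5 mod 23. 5⁻¹ ≡ 14 (mod 23) since 5·14 = 70 ≡ 1, so λ ≡ 10.
  x = λ² - 4 - 9 = 100 - 13 ≡ 18; y = λ·(4 - 18) - 18 ≡ 3. → (18, 3)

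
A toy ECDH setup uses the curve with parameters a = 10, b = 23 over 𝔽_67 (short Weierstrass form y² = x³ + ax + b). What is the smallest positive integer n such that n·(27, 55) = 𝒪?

2P: tangent at (27, 55): λ = (3·27² + 10)/(2·55) ≡ 53/43. 43⁻¹ ≡ 53 (mod 67) since 43·53 = 2279 ≡ 1, so λ ≡ 53·53 ≡ 62.
  x = λ² - 27 - 27 = 3844 - 54 ≡ 38; y = λ·(27 - 38) - 55 ≡ 0. → (38, 0)
3P: (38, 0) + (27, 55). λ = (55 - 0)/(27 - 38) ≡ 55/56 mod 67. 56⁻¹ ≡ 6 (mod 67), so λ ≡ 62.
  x = λ² - 38 - 27 = 3844 - 65 ≡ 27; y = λ·(38 - 27) - 0 ≡ 12. → (27, 12)
4P: (27, 12) + (27, 55): same x and y₁ ≡ -y₂, so the sum is 𝒪.
4P = 𝒪, so the order is 4.

4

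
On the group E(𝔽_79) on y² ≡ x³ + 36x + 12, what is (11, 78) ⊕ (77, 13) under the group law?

(16, 55)

(11, 78) + (77, 13). λ = (13 - 78)/(77 - 11) ≡ 14/66 mod 79. 66⁻¹ ≡ 6 (mod 79), so λ ≡ 5.
  x = λ² - 11 - 77 = 25 - 88 ≡ 16; y = λ·(11 - 16) - 78 ≡ 55. → (16, 55)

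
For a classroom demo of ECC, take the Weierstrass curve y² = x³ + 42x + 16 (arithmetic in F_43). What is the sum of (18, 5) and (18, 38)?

The two points share x = 18 and their y-coordinates satisfy 5 + 38 ≡ 0 (mod 43), so they are inverses. Their sum is O.

O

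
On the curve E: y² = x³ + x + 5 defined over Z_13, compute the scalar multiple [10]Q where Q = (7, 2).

Repeated addition: build up to 10Q.
2Q: tangent at (7, 2): λ = (3·7² + 1)/(2·2) ≡ 5/4. 4⁻¹ ≡ 10 (mod 13), so λ ≡ 5·10 ≡ 11.
  x = λ² - 7 - 7 = 121 - 14 ≡ 3; y = λ·(7 - 3) - 2 ≡ 3. → (3, 3)
3Q: (3, 3) + (7, 2). λ = (2 - 3)/(7 - 3) ≡ 12/4 mod 13. 4⁻¹ ≡ 10 (mod 13) since 4·10 = 40 ≡ 1, so λ ≡ 3.
  x = λ² - 3 - 7 = 9 - 10 ≡ 12; y = λ·(3 - 12) - 3 ≡ 9. → (12, 9)
4Q: (12, 9) + (7, 2). λ = (2 - 9)/(7 - 12) ≡ 6/8 mod 13. 8⁻¹ ≡ 5 (mod 13), so λ ≡ 4.
  x = λ² - 12 - 7 = 16 - 19 ≡ 10; y = λ·(12 - 10) - 9 ≡ 12. → (10, 12)
5Q: (10, 12) + (7, 2). λ = (2 - 12)/(7 - 10) ≡ 3/10 mod 13. 10⁻¹ ≡ 4 (mod 13), so λ ≡ 12.
  x = λ² - 10 - 7 = 144 - 17 ≡ 10; y = λ·(10 - 10) - 12 ≡ 1. → (10, 1)
6Q: (10, 1) + (7, 2). λ = (2 - 1)/(7 - 10) ≡ 1/10 mod 13. 10⁻¹ ≡ 4 (mod 13), so λ ≡ 4.
  x = λ² - 10 - 7 = 16 - 17 ≡ 12; y = λ·(10 - 12) - 1 ≡ 4. → (12, 4)
7Q: (12, 4) + (7, 2). λ = (2 - 4)/(7 - 12) ≡ 11/8 mod 13. 8⁻¹ ≡ 5 (mod 13), so λ ≡ 3.
  x = λ² - 12 - 7 = 9 - 19 ≡ 3; y = λ·(12 - 3) - 4 ≡ 10. → (3, 10)
8Q: (3, 10) + (7, 2). λ = (2 - 10)/(7 - 3) ≡ 5/4 mod 13. 4⁻¹ ≡ 10 (mod 13) since 4·10 = 40 ≡ 1, so λ ≡ 11.
  x = λ² - 3 - 7 = 121 - 10 ≡ 7; y = λ·(3 - 7) - 10 ≡ 11. → (7, 11)
9Q: (7, 11) + (7, 2): same x and y₁ ≡ -y₂, so the sum is O.
10Q: O + (7, 2) = (7, 2) (identity).

(7, 2)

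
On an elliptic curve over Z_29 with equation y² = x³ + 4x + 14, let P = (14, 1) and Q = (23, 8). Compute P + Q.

(8, 23)

(14, 1) + (23, 8). λ = (8 - 1)/(23 - 14) ≡ 7/9 mod 29. 9⁻¹ ≡ 13 (mod 29), so λ ≡ 4.
  x = λ² - 14 - 23 = 16 - 37 ≡ 8; y = λ·(14 - 8) - 1 ≡ 23. → (8, 23)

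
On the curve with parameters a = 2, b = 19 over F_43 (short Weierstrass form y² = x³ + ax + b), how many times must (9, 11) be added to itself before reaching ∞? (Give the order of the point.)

11

2P: tangent at (9, 11): λ = (3·9² + 2)/(2·11) ≡ 30/22. 22⁻¹ ≡ 2 (mod 43), so λ ≡ 30·2 ≡ 17.
  x = λ² - 9 - 9 = 289 - 18 ≡ 13; y = λ·(9 - 13) - 11 ≡ 7. → (13, 7)
3P: (13, 7) + (9, 11). λ = (11 - 7)/(9 - 13) ≡ 4/39 mod 43. 39⁻¹ ≡ 32 (mod 43), so λ ≡ 42.
  x = λ² - 13 - 9 = 1764 - 22 ≡ 22; y = λ·(13 - 22) - 7 ≡ 2. → (22, 2)
4P: (22, 2) + (9, 11). λ = (11 - 2)/(9 - 22) ≡ 9/30 mod 43. 30⁻¹ ≡ 33 (mod 43), so λ ≡ 39.
  x = λ² - 22 - 9 = 1521 - 31 ≡ 28; y = λ·(22 - 28) - 2 ≡ 22. → (28, 22)
5P: (28, 22) + (9, 11). λ = (11 - 22)/(9 - 28) ≡ 32/24 mod 43. 24⁻¹ ≡ 9 (mod 43), so λ ≡ 30.
  x = λ² - 28 - 9 = 900 - 37 ≡ 3; y = λ·(28 - 3) - 22 ≡ 40. → (3, 40)
6P: (3, 40) + (9, 11). λ = (11 - 40)/(9 - 3) ≡ 14/6 mod 43. 6⁻¹ ≡ 36 (mod 43), so λ ≡ 31.
  x = λ² - 3 - 9 = 961 - 12 ≡ 3; y = λ·(3 - 3) - 40 ≡ 3. → (3, 3)
7P: (3, 3) + (9, 11). λ = (11 - 3)/(9 - 3) ≡ 8/6 mod 43. 6⁻¹ ≡ 36 (mod 43), so λ ≡ 30.
  x = λ² - 3 - 9 = 900 - 12 ≡ 28; y = λ·(3 - 28) - 3 ≡ 21. → (28, 21)
8P: (28, 21) + (9, 11). λ = (11 - 21)/(9 - 28) ≡ 33/24 mod 43. 24⁻¹ ≡ 9 (mod 43), so λ ≡ 39.
  x = λ² - 28 - 9 = 1521 - 37 ≡ 22; y = λ·(28 - 22) - 21 ≡ 41. → (22, 41)
9P: (22, 41) + (9, 11). λ = (11 - 41)/(9 - 22) ≡ 13/30 mod 43. 30⁻¹ ≡ 33 (mod 43) since 30·33 = 990 ≡ 1, so λ ≡ 42.
  x = λ² - 22 - 9 = 1764 - 31 ≡ 13; y = λ·(22 - 13) - 41 ≡ 36. → (13, 36)
10P: (13, 36) + (9, 11). λ = (11 - 36)/(9 - 13) ≡ 18/39 mod 43. 39⁻¹ ≡ 32 (mod 43), so λ ≡ 17.
  x = λ² - 13 - 9 = 289 - 22 ≡ 9; y = λ·(13 - 9) - 36 ≡ 32. → (9, 32)
11P: (9, 32) + (9, 11): same x and y₁ ≡ -y₂, so the sum is ∞.
11P = ∞, so the order is 11.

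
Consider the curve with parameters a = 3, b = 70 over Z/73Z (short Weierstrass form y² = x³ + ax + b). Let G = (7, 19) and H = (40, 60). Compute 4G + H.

(5, 65)

First 4G:
Repeated addition: build up to 4G.
2G: tangent at (7, 19): λ = (3·7² + 3)/(2·19) ≡ 4/38. 38⁻¹ ≡ 25 (mod 73) since 38·25 = 950 ≡ 1, so λ ≡ 4·25 ≡ 27.
  x = λ² - 7 - 7 = 729 - 14 ≡ 58; y = λ·(7 - 58) - 19 ≡ 64. → (58, 64)
3G: (58, 64) + (7, 19). λ = (19 - 64)/(7 - 58) ≡ 28/22 mod 73. 22⁻¹ ≡ 10 (mod 73), so λ ≡ 61.
  x = λ² - 58 - 7 = 3721 - 65 ≡ 6; y = λ·(58 - 6) - 64 ≡ 42. → (6, 42)
4G: (6, 42) + (7, 19). λ = (19 - 42)/(7 - 6) ≡ 50/1 mod 73. 1⁻¹ ≡ 1 (mod 73), so λ ≡ 50.
  x = λ² - 6 - 7 = 2500 - 13 ≡ 5; y = λ·(6 - 5) - 42 ≡ 8. → (5, 8)
4G = (5, 8).
Finally 4G + H:
(5, 8) + (40, 60). λ = (60 - 8)/(40 - 5) ≡ 52/35 mod 73. 35⁻¹ ≡ 48 (mod 73), so λ ≡ 14.
  x = λ² - 5 - 40 = 196 - 45 ≡ 5; y = λ·(5 - 5) - 8 ≡ 65. → (5, 65)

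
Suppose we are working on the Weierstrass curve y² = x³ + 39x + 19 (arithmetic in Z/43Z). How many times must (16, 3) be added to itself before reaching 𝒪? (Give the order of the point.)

7

2P: tangent at (16, 3): λ = (3·16² + 39)/(2·3) ≡ 33/6. 6⁻¹ ≡ 36 (mod 43), so λ ≡ 33·36 ≡ 27.
  x = λ² - 16 - 16 = 729 - 32 ≡ 9; y = λ·(16 - 9) - 3 ≡ 14. → (9, 14)
3P: (9, 14) + (16, 3). λ = (3 - 14)/(16 - 9) ≡ 32/7 mod 43. 7⁻¹ ≡ 37 (mod 43), so λ ≡ 23.
  x = λ² - 9 - 16 = 529 - 25 ≡ 31; y = λ·(9 - 31) - 14 ≡ 39. → (31, 39)
4P: (31, 39) + (16, 3). λ = (3 - 39)/(16 - 31) ≡ 7/28 mod 43. 28⁻¹ ≡ 20 (mod 43) since 28·20 = 560 ≡ 1, so λ ≡ 11.
  x = λ² - 31 - 16 = 121 - 47 ≡ 31; y = λ·(31 - 31) - 39 ≡ 4. → (31, 4)
5P: (31, 4) + (16, 3). λ = (3 - 4)/(16 - 31) ≡ 42/28 mod 43. 28⁻¹ ≡ 20 (mod 43) since 28·20 = 560 ≡ 1, so λ ≡ 23.
  x = λ² - 31 - 16 = 529 - 47 ≡ 9; y = λ·(31 - 9) - 4 ≡ 29. → (9, 29)
6P: (9, 29) + (16, 3). λ = (3 - 29)/(16 - 9) ≡ 17/7 mod 43. 7⁻¹ ≡ 37 (mod 43) since 7·37 = 259 ≡ 1, so λ ≡ 27.
  x = λ² - 9 - 16 = 729 - 25 ≡ 16; y = λ·(9 - 16) - 29 ≡ 40. → (16, 40)
7P: (16, 40) + (16, 3): same x and y₁ ≡ -y₂, so the sum is 𝒪.
7P = 𝒪, so the order is 7.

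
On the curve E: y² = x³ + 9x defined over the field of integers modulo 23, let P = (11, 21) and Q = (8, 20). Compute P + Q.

(11, 21) + (8, 20). λ = (20 - 21)/(8 - 11) ≡ 22/20 mod 23. 20⁻¹ ≡ 15 (mod 23), so λ ≡ 8.
  x = λ² - 11 - 8 = 64 - 19 ≡ 22; y = λ·(11 - 22) - 21 ≡ 6. → (22, 6)

(22, 6)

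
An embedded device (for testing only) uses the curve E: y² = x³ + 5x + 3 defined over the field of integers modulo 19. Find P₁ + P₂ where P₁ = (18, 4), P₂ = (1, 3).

(18, 4) + (1, 3). λ = (3 - 4)/(1 - 18) ≡ 18/2 mod 19. 2⁻¹ ≡ 10 (mod 19) since 2·10 = 20 ≡ 1, so λ ≡ 9.
  x = λ² - 18 - 1 = 81 - 19 ≡ 5; y = λ·(18 - 5) - 4 ≡ 18. → (5, 18)

(5, 18)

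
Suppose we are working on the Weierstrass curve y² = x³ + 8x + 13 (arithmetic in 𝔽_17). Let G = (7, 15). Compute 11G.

(14, 9)

Double-and-add on 11 = (1011)₂. Start with G = (7, 15) for the leading 1-bit.
double: tangent at (7, 15): λ = (3·7² + 8)/(2·15) ≡ 2/13. 13⁻¹ ≡ 4 (mod 17) since 13·4 = 52 ≡ 1, so λ ≡ 2·4 ≡ 8.
  x = λ² - 7 - 7 = 64 - 14 ≡ 16; y = λ·(7 - 16) - 15 ≡ 15. → (16, 15)
double: tangent at (16, 15): λ = (3·16² + 8)/(2·15) ≡ 11/13. 13⁻¹ ≡ 4 (mod 17), so λ ≡ 11·4 ≡ 10.
  x = λ² - 16 - 16 = 100 - 32 ≡ 0; y = λ·(16 - 0) - 15 ≡ 9. → (0, 9)
add G: (0, 9) + (7, 15). λ = (15 - 9)/(7 - 0) ≡ 6/7 mod 17. 7⁻¹ ≡ 5 (mod 17) since 7·5 = 35 ≡ 1, so λ ≡ 13.
  x = λ² - 0 - 7 = 169 - 7 ≡ 9; y = λ·(0 - 9) - 9 ≡ 10. → (9, 10)
double: tangent at (9, 10): λ = (3·9² + 8)/(2·10) ≡ 13/3. 3⁻¹ ≡ 6 (mod 17), so λ ≡ 13·6 ≡ 10.
  x = λ² - 9 - 9 = 100 - 18 ≡ 14; y = λ·(9 - 14) - 10 ≡ 8. → (14, 8)
add G: (14, 8) + (7, 15). λ = (15 - 8)/(7 - 14) ≡ 7/10 mod 17. 10⁻¹ ≡ 12 (mod 17), so λ ≡ 16.
  x = λ² - 14 - 7 = 256 - 21 ≡ 14; y = λ·(14 - 14) - 8 ≡ 9. → (14, 9)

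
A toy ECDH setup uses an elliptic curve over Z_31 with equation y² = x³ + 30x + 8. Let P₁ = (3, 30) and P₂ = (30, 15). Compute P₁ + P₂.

(3, 30) + (30, 15). λ = (15 - 30)/(30 - 3) ≡ 16/27 mod 31. 27⁻¹ ≡ 23 (mod 31), so λ ≡ 27.
  x = λ² - 3 - 30 = 729 - 33 ≡ 14; y = λ·(3 - 14) - 30 ≡ 14. → (14, 14)

(14, 14)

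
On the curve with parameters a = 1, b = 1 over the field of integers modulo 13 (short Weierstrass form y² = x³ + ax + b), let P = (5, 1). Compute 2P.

(4, 11)

tangent at (5, 1): λ = (3·5² + 1)/(2·1) ≡ 11/2. 2⁻¹ ≡ 7 (mod 13), so λ ≡ 11·7 ≡ 12.
  x = λ² - 5 - 5 = 144 - 10 ≡ 4; y = λ·(5 - 4) - 1 ≡ 11. → (4, 11)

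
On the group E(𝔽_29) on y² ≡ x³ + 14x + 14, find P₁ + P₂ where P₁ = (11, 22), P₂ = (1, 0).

(23, 27)

(11, 22) + (1, 0). λ = (0 - 22)/(1 - 11) ≡ 7/19 mod 29. 19⁻¹ ≡ 26 (mod 29), so λ ≡ 8.
  x = λ² - 11 - 1 = 64 - 12 ≡ 23; y = λ·(11 - 23) - 22 ≡ 27. → (23, 27)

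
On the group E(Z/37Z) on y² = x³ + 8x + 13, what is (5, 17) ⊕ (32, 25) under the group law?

(11, 10)

(5, 17) + (32, 25). λ = (25 - 17)/(32 - 5) ≡ 8/27 mod 37. 27⁻¹ ≡ 11 (mod 37), so λ ≡ 14.
  x = λ² - 5 - 32 = 196 - 37 ≡ 11; y = λ·(5 - 11) - 17 ≡ 10. → (11, 10)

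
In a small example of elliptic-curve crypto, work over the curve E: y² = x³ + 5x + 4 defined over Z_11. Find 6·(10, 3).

(5, 0)

Write P = (10, 3).
Double-and-add on 6 = (110)₂. Start with P = (10, 3) for the leading 1-bit.
double: tangent at (10, 3): λ = (3·10² + 5)/(2·3) ≡ 8/6. 6⁻¹ ≡ 2 (mod 11) since 6·2 = 12 ≡ 1, so λ ≡ 8·2 ≡ 5.
  x = λ² - 10 - 10 = 25 - 20 ≡ 5; y = λ·(10 - 5) - 3 ≡ 0. → (5, 0)
add P: (5, 0) + (10, 3). λ = (3 - 0)/(10 - 5) ≡ 3/5 mod 11. 5⁻¹ ≡ 9 (mod 11) since 5·9 = 45 ≡ 1, so λ ≡ 5.
  x = λ² - 5 - 10 = 25 - 15 ≡ 10; y = λ·(5 - 10) - 0 ≡ 8. → (10, 8)
double: tangent at (10, 8): λ = (3·10² + 5)/(2·8) ≡ 8/5. 5⁻¹ ≡ 9 (mod 11), so λ ≡ 8·9 ≡ 6.
  x = λ² - 10 - 10 = 36 - 20 ≡ 5; y = λ·(10 - 5) - 8 ≡ 0. → (5, 0)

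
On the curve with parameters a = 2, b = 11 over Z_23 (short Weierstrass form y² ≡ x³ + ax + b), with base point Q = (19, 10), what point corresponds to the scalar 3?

Repeated addition: build up to 3Q.
2Q: tangent at (19, 10): λ = (3·19² + 2)/(2·10) ≡ 4/20. 20⁻¹ ≡ 15 (mod 23) since 20·15 = 300 ≡ 1, so λ ≡ 4·15 ≡ 14.
  x = λ² - 19 - 19 = 196 - 38 ≡ 20; y = λ·(19 - 20) - 10 ≡ 22. → (20, 22)
3Q: (20, 22) + (19, 10). λ = (10 - 22)/(19 - 20) ≡ 11/22 mod 23. 22⁻¹ ≡ 22 (mod 23), so λ ≡ 12.
  x = λ² - 20 - 19 = 144 - 39 ≡ 13; y = λ·(20 - 13) - 22 ≡ 16. → (13, 16)

(13, 16)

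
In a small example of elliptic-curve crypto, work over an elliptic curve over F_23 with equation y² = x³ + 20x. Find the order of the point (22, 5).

2P: tangent at (22, 5): λ = (3·22² + 20)/(2·5) ≡ 0/10. 10⁻¹ ≡ 7 (mod 23), so λ ≡ 0·7 ≡ 0.
  x = λ² - 22 - 22 = 0 - 44 ≡ 2; y = λ·(22 - 2) - 5 ≡ 18. → (2, 18)
3P: (2, 18) + (22, 5). λ = (5 - 18)/(22 - 2) ≡ 10/20 mod 23. 20⁻¹ ≡ 15 (mod 23), so λ ≡ 12.
  x = λ² - 2 - 22 = 144 - 24 ≡ 5; y = λ·(2 - 5) - 18 ≡ 15. → (5, 15)
4P: (5, 15) + (22, 5). λ = (5 - 15)/(22 - 5) ≡ 13/17 mod 23. 17⁻¹ ≡ 19 (mod 23) since 17·19 = 323 ≡ 1, so λ ≡ 17.
  x = λ² - 5 - 22 = 289 - 27 ≡ 9; y = λ·(5 - 9) - 15 ≡ 9. → (9, 9)
5P: (9, 9) + (22, 5). λ = (5 - 9)/(22 - 9) ≡ 19/13 mod 23. 13⁻¹ ≡ 16 (mod 23) since 13·16 = 208 ≡ 1, so λ ≡ 5.
  x = λ² - 9 - 22 = 25 - 31 ≡ 17; y = λ·(9 - 17) - 9 ≡ 20. → (17, 20)
6P: (17, 20) + (22, 5). λ = (5 - 20)/(22 - 17) ≡ 8/5 mod 23. 5⁻¹ ≡ 14 (mod 23) since 5·14 = 70 ≡ 1, so λ ≡ 20.
  x = λ² - 17 - 22 = 400 - 39 ≡ 16; y = λ·(17 - 16) - 20 ≡ 0. → (16, 0)
7P: (16, 0) + (22, 5). λ = (5 - 0)/(22 - 16) ≡ 5/6 mod 23. 6⁻¹ ≡ 4 (mod 23), so λ ≡ 20.
  x = λ² - 16 - 22 = 400 - 38 ≡ 17; y = λ·(16 - 17) - 0 ≡ 3. → (17, 3)
8P: (17, 3) + (22, 5). λ = (5 - 3)/(22 - 17) ≡ 2/5 mod 23. 5⁻¹ ≡ 14 (mod 23) since 5·14 = 70 ≡ 1, so λ ≡ 5.
  x = λ² - 17 - 22 = 25 - 39 ≡ 9; y = λ·(17 - 9) - 3 ≡ 14. → (9, 14)
9P: (9, 14) + (22, 5). λ = (5 - 14)/(22 - 9) ≡ 14/13 mod 23. 13⁻¹ ≡ 16 (mod 23), so λ ≡ 17.
  x = λ² - 9 - 22 = 289 - 31 ≡ 5; y = λ·(9 - 5) - 14 ≡ 8. → (5, 8)
10P: (5, 8) + (22, 5). λ = (5 - 8)/(22 - 5) ≡ 20/17 mod 23. 17⁻¹ ≡ 19 (mod 23), so λ ≡ 12.
  x = λ² - 5 - 22 = 144 - 27 ≡ 2; y = λ·(5 - 2) - 8 ≡ 5. → (2, 5)
11P: (2, 5) + (22, 5). λ = (5 - 5)/(22 - 2) ≡ 0/20 mod 23. 20⁻¹ ≡ 15 (mod 23), so λ ≡ 0.
  x = λ² - 2 - 22 = 0 - 24 ≡ 22; y = λ·(2 - 22) - 5 ≡ 18. → (22, 18)
12P: (22, 18) + (22, 5): same x and y₁ ≡ -y₂, so the sum is ∞.
12P = ∞, so the order is 12.

12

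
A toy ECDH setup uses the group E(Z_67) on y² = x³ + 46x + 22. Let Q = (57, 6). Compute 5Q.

(0, 42)

Double-and-add on 5 = (101)₂. Start with Q = (57, 6) for the leading 1-bit.
double: tangent at (57, 6): λ = (3·57² + 46)/(2·6) ≡ 11/12. 12⁻¹ ≡ 28 (mod 67), so λ ≡ 11·28 ≡ 40.
  x = λ² - 57 - 57 = 1600 - 114 ≡ 12; y = λ·(57 - 12) - 6 ≡ 52. → (12, 52)
double: tangent at (12, 52): λ = (3·12² + 46)/(2·52) ≡ 9/37. 37⁻¹ ≡ 29 (mod 67) since 37·29 = 1073 ≡ 1, so λ ≡ 9·29 ≡ 60.
  x = λ² - 12 - 12 = 3600 - 24 ≡ 25; y = λ·(12 - 25) - 52 ≡ 39. → (25, 39)
add Q: (25, 39) + (57, 6). λ = (6 - 39)/(57 - 25) ≡ 34/32 mod 67. 32⁻¹ ≡ 44 (mod 67), so λ ≡ 22.
  x = λ² - 25 - 57 = 484 - 82 ≡ 0; y = λ·(25 - 0) - 39 ≡ 42. → (0, 42)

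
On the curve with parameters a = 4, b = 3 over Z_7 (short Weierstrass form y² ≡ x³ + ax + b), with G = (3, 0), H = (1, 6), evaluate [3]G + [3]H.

First 3G:
Repeated addition: build up to 3G.
2G: (3, 0) + (3, 0): same x and y₁ ≡ -y₂, so the sum is O.
3G: O + (3, 0) = (3, 0) (identity).
3G = (3, 0).
Next 3H:
Repeated addition: build up to 3H.
2H: tangent at (1, 6): λ = (3·1² + 4)/(2·6) ≡ 0/5. 5⁻¹ ≡ 3 (mod 7), so λ ≡ 0·3 ≡ 0.
  x = λ² - 1 - 1 = 0 - 2 ≡ 5; y = λ·(1 - 5) - 6 ≡ 1. → (5, 1)
3H: (5, 1) + (1, 6). λ = (6 - 1)/(1 - 5) ≡ 5/3 mod 7. 3⁻¹ ≡ 5 (mod 7) since 3·5 = 15 ≡ 1, so λ ≡ 4.
  x = λ² - 5 - 1 = 16 - 6 ≡ 3; y = λ·(5 - 3) - 1 ≡ 0. → (3, 0)
3H = (3, 0).
Finally 3G + 3H:
(3, 0) + (3, 0): same x and y₁ ≡ -y₂, so the sum is O.

O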